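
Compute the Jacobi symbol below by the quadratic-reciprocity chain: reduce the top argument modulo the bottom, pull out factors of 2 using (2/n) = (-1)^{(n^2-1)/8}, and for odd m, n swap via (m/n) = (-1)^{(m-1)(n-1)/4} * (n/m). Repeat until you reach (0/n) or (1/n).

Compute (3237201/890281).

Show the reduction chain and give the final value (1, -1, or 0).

1

(3237201/890281) = (566358/890281)   [reduce mod 890281]
566358 = 2^1·283179; (2/890281) = +1 since 890281 mod 8 = 1, so (566358/890281) = (+1)^1·(283179/890281); sign now +1
reciprocity: (283179/890281) = +1·(890281/283179) since 283179 mod 4 = 3, 890281 mod 4 = 1; sign now +1
(890281/283179) = (40744/283179)   [reduce mod 283179]
40744 = 2^3·5093; (2/283179) = -1 since 283179 mod 8 = 3, so (40744/283179) = (-1)^3·(5093/283179); sign now -1
reciprocity: (5093/283179) = +1·(283179/5093) since 5093 mod 4 = 1, 283179 mod 4 = 3; sign now -1
(283179/5093) = (3064/5093)   [reduce mod 5093]
3064 = 2^3·383; (2/5093) = -1 since 5093 mod 8 = 5, so (3064/5093) = (-1)^3·(383/5093); sign now +1
reciprocity: (383/5093) = +1·(5093/383) since 383 mod 4 = 3, 5093 mod 4 = 1; sign now +1
(5093/383) = (114/383)   [reduce mod 383]
114 = 2^1·57; (2/383) = +1 since 383 mod 8 = 7, so (114/383) = (+1)^1·(57/383); sign now +1
reciprocity: (57/383) = +1·(383/57) since 57 mod 4 = 1, 383 mod 4 = 3; sign now +1
(383/57) = (41/57)   [reduce mod 57]
reciprocity: (41/57) = +1·(57/41) since 41 mod 4 = 1, 57 mod 4 = 1; sign now +1
(57/41) = (16/41)   [reduce mod 41]
16 = 2^4·1; (2/41) = +1 since 41 mod 8 = 1, so (16/41) = (+1)^4·(1/41); sign now +1
(1/41) = 1; final value = sign = +1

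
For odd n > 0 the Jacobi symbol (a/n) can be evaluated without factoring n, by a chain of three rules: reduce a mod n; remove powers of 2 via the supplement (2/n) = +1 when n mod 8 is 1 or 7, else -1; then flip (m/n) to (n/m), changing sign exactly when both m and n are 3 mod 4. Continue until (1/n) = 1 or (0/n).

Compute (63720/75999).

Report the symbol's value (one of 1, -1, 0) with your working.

factor out 2^3: 63720 = 2^3·7965; with 75999 mod 8 = 7, (2/75999) = +1; sign now +1; continue with (7965/75999)
flip (7965/75999) -> (75999/7965): both odd, 7965 mod 4 = 1, 75999 mod 4 = 3, so the flip contributes +1; sign now +1
(75999/7965): 75999 mod 7965 = 4314, so (75999/7965) = (4314/7965)
factor out 2^1: 4314 = 2^1·2157; with 7965 mod 8 = 5, (2/7965) = -1; sign now -1; continue with (2157/7965)
flip (2157/7965) -> (7965/2157): both odd, 2157 mod 4 = 1, 7965 mod 4 = 1, so the flip contributes +1; sign now -1
(7965/2157): 7965 mod 2157 = 1494, so (7965/2157) = (1494/2157)
factor out 2^1: 1494 = 2^1·747; with 2157 mod 8 = 5, (2/2157) = -1; sign now +1; continue with (747/2157)
flip (747/2157) -> (2157/747): both odd, 747 mod 4 = 3, 2157 mod 4 = 1, so the flip contributes +1; sign now +1
(2157/747): 2157 mod 747 = 663, so (2157/747) = (663/747)
flip (663/747) -> (747/663): both odd, 663 mod 4 = 3, 747 mod 4 = 3, so the flip contributes -1; sign now -1
(747/663): 747 mod 663 = 84, so (747/663) = (84/663)
factor out 2^2: 84 = 2^2·21; with 663 mod 8 = 7, (2/663) = +1; sign now -1; continue with (21/663)
flip (21/663) -> (663/21): both odd, 21 mod 4 = 1, 663 mod 4 = 3, so the flip contributes +1; sign now -1
(663/21): 663 mod 21 = 12, so (663/21) = (12/21)
factor out 2^2: 12 = 2^2·3; with 21 mod 8 = 5, (2/21) = -1; sign now -1; continue with (3/21)
flip (3/21) -> (21/3): both odd, 3 mod 4 = 3, 21 mod 4 = 1, so the flip contributes +1; sign now -1
(21/3): 21 mod 3 = 0, so (21/3) = (0/3)
reached (0/3); gcd(a, n) > 1, so (0/3) = 0 and the symbol is 0

0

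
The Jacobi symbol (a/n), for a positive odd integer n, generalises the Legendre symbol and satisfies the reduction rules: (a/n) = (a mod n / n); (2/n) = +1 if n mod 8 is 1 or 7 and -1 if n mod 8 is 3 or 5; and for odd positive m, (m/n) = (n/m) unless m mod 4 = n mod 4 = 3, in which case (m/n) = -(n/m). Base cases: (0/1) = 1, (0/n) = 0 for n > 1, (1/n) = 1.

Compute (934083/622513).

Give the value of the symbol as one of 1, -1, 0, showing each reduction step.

1

(934083/622513) = (311570/622513)   [reduce mod 622513]
311570 = 2^1·155785; (2/622513) = +1 since 622513 mod 8 = 1, so (311570/622513) = (+1)^1·(155785/622513); sign now +1
reciprocity: (155785/622513) = +1·(622513/155785) since 155785 mod 4 = 1, 622513 mod 4 = 1; sign now +1
(622513/155785) = (155158/155785)   [reduce mod 155785]
155158 = 2^1·77579; (2/155785) = +1 since 155785 mod 8 = 1, so (155158/155785) = (+1)^1·(77579/155785); sign now +1
reciprocity: (77579/155785) = +1·(155785/77579) since 77579 mod 4 = 3, 155785 mod 4 = 1; sign now +1
(155785/77579) = (627/77579)   [reduce mod 77579]
reciprocity: (627/77579) = -1·(77579/627) since 627 mod 4 = 3, 77579 mod 4 = 3; sign now -1
(77579/627) = (458/627)   [reduce mod 627]
458 = 2^1·229; (2/627) = -1 since 627 mod 8 = 3, so (458/627) = (-1)^1·(229/627); sign now +1
reciprocity: (229/627) = +1·(627/229) since 229 mod 4 = 1, 627 mod 4 = 3; sign now +1
(627/229) = (169/229)   [reduce mod 229]
reciprocity: (169/229) = +1·(229/169) since 169 mod 4 = 1, 229 mod 4 = 1; sign now +1
(229/169) = (60/169)   [reduce mod 169]
60 = 2^2·15; (2/169) = +1 since 169 mod 8 = 1, so (60/169) = (+1)^2·(15/169); sign now +1
reciprocity: (15/169) = +1·(169/15) since 15 mod 4 = 3, 169 mod 4 = 1; sign now +1
(169/15) = (4/15)   [reduce mod 15]
4 = 2^2·1; (2/15) = +1 since 15 mod 8 = 7, so (4/15) = (+1)^2·(1/15); sign now +1
(1/15) = 1; final value = sign = +1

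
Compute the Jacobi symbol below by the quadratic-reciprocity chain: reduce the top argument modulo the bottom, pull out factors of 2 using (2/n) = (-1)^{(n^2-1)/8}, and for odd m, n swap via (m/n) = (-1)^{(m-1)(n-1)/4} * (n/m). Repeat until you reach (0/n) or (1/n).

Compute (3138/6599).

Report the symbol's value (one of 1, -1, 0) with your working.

factor out 2^1: 3138 = 2^1·1569; with 6599 mod 8 = 7, (2/6599) = +1; sign now +1; continue with (1569/6599)
flip (1569/6599) -> (6599/1569): both odd, 1569 mod 4 = 1, 6599 mod 4 = 3, so the flip contributes +1; sign now +1
(6599/1569): 6599 mod 1569 = 323, so (6599/1569) = (323/1569)
flip (323/1569) -> (1569/323): both odd, 323 mod 4 = 3, 1569 mod 4 = 1, so the flip contributes +1; sign now +1
(1569/323): 1569 mod 323 = 277, so (1569/323) = (277/323)
flip (277/323) -> (323/277): both odd, 277 mod 4 = 1, 323 mod 4 = 3, so the flip contributes +1; sign now +1
(323/277): 323 mod 277 = 46, so (323/277) = (46/277)
factor out 2^1: 46 = 2^1·23; with 277 mod 8 = 5, (2/277) = -1; sign now -1; continue with (23/277)
flip (23/277) -> (277/23): both odd, 23 mod 4 = 3, 277 mod 4 = 1, so the flip contributes +1; sign now -1
(277/23): 277 mod 23 = 1, so (277/23) = (1/23)
reached (1/23) = 1, so the symbol is -1

-1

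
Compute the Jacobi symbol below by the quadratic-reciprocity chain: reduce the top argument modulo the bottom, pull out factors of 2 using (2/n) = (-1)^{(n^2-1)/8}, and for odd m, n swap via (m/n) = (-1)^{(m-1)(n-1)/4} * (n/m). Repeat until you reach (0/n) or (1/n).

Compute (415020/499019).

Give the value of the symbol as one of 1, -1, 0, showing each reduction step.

415020 = 2^2·103755; (2/499019) = -1 since 499019 mod 8 = 3, so (415020/499019) = (-1)^2·(103755/499019); sign now +1
reciprocity: (103755/499019) = -1·(499019/103755) since 103755 mod 4 = 3, 499019 mod 4 = 3; sign now -1
(499019/103755) = (83999/103755)   [reduce mod 103755]
reciprocity: (83999/103755) = -1·(103755/83999) since 83999 mod 4 = 3, 103755 mod 4 = 3; sign now +1
(103755/83999) = (19756/83999)   [reduce mod 83999]
19756 = 2^2·4939; (2/83999) = +1 since 83999 mod 8 = 7, so (19756/83999) = (+1)^2·(4939/83999); sign now +1
reciprocity: (4939/83999) = -1·(83999/4939) since 4939 mod 4 = 3, 83999 mod 4 = 3; sign now -1
(83999/4939) = (36/4939)   [reduce mod 4939]
36 = 2^2·9; (2/4939) = -1 since 4939 mod 8 = 3, so (36/4939) = (-1)^2·(9/4939); sign now -1
reciprocity: (9/4939) = +1·(4939/9) since 9 mod 4 = 1, 4939 mod 4 = 3; sign now -1
(4939/9) = (7/9)   [reduce mod 9]
reciprocity: (7/9) = +1·(9/7) since 7 mod 4 = 3, 9 mod 4 = 1; sign now -1
(9/7) = (2/7)   [reduce mod 7]
2 = 2^1·1; (2/7) = +1 since 7 mod 8 = 7, so (2/7) = (+1)^1·(1/7); sign now -1
(1/7) = 1; final value = sign = -1

-1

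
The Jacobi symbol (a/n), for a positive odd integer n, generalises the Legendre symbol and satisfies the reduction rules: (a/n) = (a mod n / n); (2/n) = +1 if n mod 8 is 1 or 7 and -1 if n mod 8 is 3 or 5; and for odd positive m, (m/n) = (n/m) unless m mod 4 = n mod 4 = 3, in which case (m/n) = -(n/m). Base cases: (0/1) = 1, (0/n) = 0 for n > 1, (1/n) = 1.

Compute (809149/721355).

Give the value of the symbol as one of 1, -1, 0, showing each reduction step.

-1

(809149/721355): 809149 mod 721355 = 87794, so (809149/721355) = (87794/721355)
factor out 2^1: 87794 = 2^1·43897; with 721355 mod 8 = 3, (2/721355) = -1; sign now -1; continue with (43897/721355)
flip (43897/721355) -> (721355/43897): both odd, 43897 mod 4 = 1, 721355 mod 4 = 3, so the flip contributes +1; sign now -1
(721355/43897): 721355 mod 43897 = 19003, so (721355/43897) = (19003/43897)
flip (19003/43897) -> (43897/19003): both odd, 19003 mod 4 = 3, 43897 mod 4 = 1, so the flip contributes +1; sign now -1
(43897/19003): 43897 mod 19003 = 5891, so (43897/19003) = (5891/19003)
flip (5891/19003) -> (19003/5891): both odd, 5891 mod 4 = 3, 19003 mod 4 = 3, so the flip contributes -1; sign now +1
(19003/5891): 19003 mod 5891 = 1330, so (19003/5891) = (1330/5891)
factor out 2^1: 1330 = 2^1·665; with 5891 mod 8 = 3, (2/5891) = -1; sign now -1; continue with (665/5891)
flip (665/5891) -> (5891/665): both odd, 665 mod 4 = 1, 5891 mod 4 = 3, so the flip contributes +1; sign now -1
(5891/665): 5891 mod 665 = 571, so (5891/665) = (571/665)
flip (571/665) -> (665/571): both odd, 571 mod 4 = 3, 665 mod 4 = 1, so the flip contributes +1; sign now -1
(665/571): 665 mod 571 = 94, so (665/571) = (94/571)
factor out 2^1: 94 = 2^1·47; with 571 mod 8 = 3, (2/571) = -1; sign now +1; continue with (47/571)
flip (47/571) -> (571/47): both odd, 47 mod 4 = 3, 571 mod 4 = 3, so the flip contributes -1; sign now -1
(571/47): 571 mod 47 = 7, so (571/47) = (7/47)
flip (7/47) -> (47/7): both odd, 7 mod 4 = 3, 47 mod 4 = 3, so the flip contributes -1; sign now +1
(47/7): 47 mod 7 = 5, so (47/7) = (5/7)
flip (5/7) -> (7/5): both odd, 5 mod 4 = 1, 7 mod 4 = 3, so the flip contributes +1; sign now +1
(7/5): 7 mod 5 = 2, so (7/5) = (2/5)
factor out 2^1: 2 = 2^1·1; with 5 mod 8 = 5, (2/5) = -1; sign now -1; continue with (1/5)
reached (1/5) = 1, so the symbol is -1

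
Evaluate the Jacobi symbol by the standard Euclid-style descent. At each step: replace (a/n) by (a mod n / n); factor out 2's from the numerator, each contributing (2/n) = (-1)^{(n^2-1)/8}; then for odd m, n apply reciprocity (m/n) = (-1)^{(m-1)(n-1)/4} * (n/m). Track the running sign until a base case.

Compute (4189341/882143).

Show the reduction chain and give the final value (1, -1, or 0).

(4189341/882143): 4189341 mod 882143 = 660769, so (4189341/882143) = (660769/882143)
flip (660769/882143) -> (882143/660769): both odd, 660769 mod 4 = 1, 882143 mod 4 = 3, so the flip contributes +1; sign now +1
(882143/660769): 882143 mod 660769 = 221374, so (882143/660769) = (221374/660769)
factor out 2^1: 221374 = 2^1·110687; with 660769 mod 8 = 1, (2/660769) = +1; sign now +1; continue with (110687/660769)
flip (110687/660769) -> (660769/110687): both odd, 110687 mod 4 = 3, 660769 mod 4 = 1, so the flip contributes +1; sign now +1
(660769/110687): 660769 mod 110687 = 107334, so (660769/110687) = (107334/110687)
factor out 2^1: 107334 = 2^1·53667; with 110687 mod 8 = 7, (2/110687) = +1; sign now +1; continue with (53667/110687)
flip (53667/110687) -> (110687/53667): both odd, 53667 mod 4 = 3, 110687 mod 4 = 3, so the flip contributes -1; sign now -1
(110687/53667): 110687 mod 53667 = 3353, so (110687/53667) = (3353/53667)
flip (3353/53667) -> (53667/3353): both odd, 3353 mod 4 = 1, 53667 mod 4 = 3, so the flip contributes +1; sign now -1
(53667/3353): 53667 mod 3353 = 19, so (53667/3353) = (19/3353)
flip (19/3353) -> (3353/19): both odd, 19 mod 4 = 3, 3353 mod 4 = 1, so the flip contributes +1; sign now -1
(3353/19): 3353 mod 19 = 9, so (3353/19) = (9/19)
flip (9/19) -> (19/9): both odd, 9 mod 4 = 1, 19 mod 4 = 3, so the flip contributes +1; sign now -1
(19/9): 19 mod 9 = 1, so (19/9) = (1/9)
reached (1/9) = 1, so the symbol is -1

-1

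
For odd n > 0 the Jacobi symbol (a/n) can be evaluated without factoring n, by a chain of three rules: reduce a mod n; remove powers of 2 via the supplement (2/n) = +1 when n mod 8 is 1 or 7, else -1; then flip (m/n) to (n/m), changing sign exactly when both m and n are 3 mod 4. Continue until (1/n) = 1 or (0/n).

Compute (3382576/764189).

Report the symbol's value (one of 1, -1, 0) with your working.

(3382576/764189) = (325820/764189)   [reduce mod 764189]
325820 = 2^2·81455; (2/764189) = -1 since 764189 mod 8 = 5, so (325820/764189) = (-1)^2·(81455/764189); sign now +1
reciprocity: (81455/764189) = +1·(764189/81455) since 81455 mod 4 = 3, 764189 mod 4 = 1; sign now +1
(764189/81455) = (31094/81455)   [reduce mod 81455]
31094 = 2^1·15547; (2/81455) = +1 since 81455 mod 8 = 7, so (31094/81455) = (+1)^1·(15547/81455); sign now +1
reciprocity: (15547/81455) = -1·(81455/15547) since 15547 mod 4 = 3, 81455 mod 4 = 3; sign now -1
(81455/15547) = (3720/15547)   [reduce mod 15547]
3720 = 2^3·465; (2/15547) = -1 since 15547 mod 8 = 3, so (3720/15547) = (-1)^3·(465/15547); sign now +1
reciprocity: (465/15547) = +1·(15547/465) since 465 mod 4 = 1, 15547 mod 4 = 3; sign now +1
(15547/465) = (202/465)   [reduce mod 465]
202 = 2^1·101; (2/465) = +1 since 465 mod 8 = 1, so (202/465) = (+1)^1·(101/465); sign now +1
reciprocity: (101/465) = +1·(465/101) since 101 mod 4 = 1, 465 mod 4 = 1; sign now +1
(465/101) = (61/101)   [reduce mod 101]
reciprocity: (61/101) = +1·(101/61) since 61 mod 4 = 1, 101 mod 4 = 1; sign now +1
(101/61) = (40/61)   [reduce mod 61]
40 = 2^3·5; (2/61) = -1 since 61 mod 8 = 5, so (40/61) = (-1)^3·(5/61); sign now -1
reciprocity: (5/61) = +1·(61/5) since 5 mod 4 = 1, 61 mod 4 = 1; sign now -1
(61/5) = (1/5)   [reduce mod 5]
(1/5) = 1; final value = sign = -1

-1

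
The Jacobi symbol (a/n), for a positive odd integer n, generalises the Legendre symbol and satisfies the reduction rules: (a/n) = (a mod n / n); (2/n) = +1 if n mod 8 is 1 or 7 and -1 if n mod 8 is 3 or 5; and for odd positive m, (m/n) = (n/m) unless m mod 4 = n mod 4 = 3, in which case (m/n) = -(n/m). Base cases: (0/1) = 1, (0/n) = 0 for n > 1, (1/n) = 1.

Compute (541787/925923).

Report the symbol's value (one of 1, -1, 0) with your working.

1

reciprocity: (541787/925923) = -1·(925923/541787) since 541787 mod 4 = 3, 925923 mod 4 = 3; sign now -1
(925923/541787) = (384136/541787)   [reduce mod 541787]
384136 = 2^3·48017; (2/541787) = -1 since 541787 mod 8 = 3, so (384136/541787) = (-1)^3·(48017/541787); sign now +1
reciprocity: (48017/541787) = +1·(541787/48017) since 48017 mod 4 = 1, 541787 mod 4 = 3; sign now +1
(541787/48017) = (13600/48017)   [reduce mod 48017]
13600 = 2^5·425; (2/48017) = +1 since 48017 mod 8 = 1, so (13600/48017) = (+1)^5·(425/48017); sign now +1
reciprocity: (425/48017) = +1·(48017/425) since 425 mod 4 = 1, 48017 mod 4 = 1; sign now +1
(48017/425) = (417/425)   [reduce mod 425]
reciprocity: (417/425) = +1·(425/417) since 417 mod 4 = 1, 425 mod 4 = 1; sign now +1
(425/417) = (8/417)   [reduce mod 417]
8 = 2^3·1; (2/417) = +1 since 417 mod 8 = 1, so (8/417) = (+1)^3·(1/417); sign now +1
(1/417) = 1; final value = sign = +1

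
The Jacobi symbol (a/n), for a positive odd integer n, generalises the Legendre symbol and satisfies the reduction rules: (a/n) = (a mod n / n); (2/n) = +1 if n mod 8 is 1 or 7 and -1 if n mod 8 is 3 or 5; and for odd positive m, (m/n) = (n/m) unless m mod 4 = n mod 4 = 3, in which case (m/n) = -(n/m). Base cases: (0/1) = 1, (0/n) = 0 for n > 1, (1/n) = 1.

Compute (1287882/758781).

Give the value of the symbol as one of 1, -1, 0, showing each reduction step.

(1287882/758781): 1287882 mod 758781 = 529101, so (1287882/758781) = (529101/758781)
flip (529101/758781) -> (758781/529101): both odd, 529101 mod 4 = 1, 758781 mod 4 = 1, so the flip contributes +1; sign now +1
(758781/529101): 758781 mod 529101 = 229680, so (758781/529101) = (229680/529101)
factor out 2^4: 229680 = 2^4·14355; with 529101 mod 8 = 5, (2/529101) = -1; sign now +1; continue with (14355/529101)
flip (14355/529101) -> (529101/14355): both odd, 14355 mod 4 = 3, 529101 mod 4 = 1, so the flip contributes +1; sign now +1
(529101/14355): 529101 mod 14355 = 12321, so (529101/14355) = (12321/14355)
flip (12321/14355) -> (14355/12321): both odd, 12321 mod 4 = 1, 14355 mod 4 = 3, so the flip contributes +1; sign now +1
(14355/12321): 14355 mod 12321 = 2034, so (14355/12321) = (2034/12321)
factor out 2^1: 2034 = 2^1·1017; with 12321 mod 8 = 1, (2/12321) = +1; sign now +1; continue with (1017/12321)
flip (1017/12321) -> (12321/1017): both odd, 1017 mod 4 = 1, 12321 mod 4 = 1, so the flip contributes +1; sign now +1
(12321/1017): 12321 mod 1017 = 117, so (12321/1017) = (117/1017)
flip (117/1017) -> (1017/117): both odd, 117 mod 4 = 1, 1017 mod 4 = 1, so the flip contributes +1; sign now +1
(1017/117): 1017 mod 117 = 81, so (1017/117) = (81/117)
flip (81/117) -> (117/81): both odd, 81 mod 4 = 1, 117 mod 4 = 1, so the flip contributes +1; sign now +1
(117/81): 117 mod 81 = 36, so (117/81) = (36/81)
factor out 2^2: 36 = 2^2·9; with 81 mod 8 = 1, (2/81) = +1; sign now +1; continue with (9/81)
flip (9/81) -> (81/9): both odd, 9 mod 4 = 1, 81 mod 4 = 1, so the flip contributes +1; sign now +1
(81/9): 81 mod 9 = 0, so (81/9) = (0/9)
reached (0/9); gcd(a, n) > 1, so (0/9) = 0 and the symbol is 0

0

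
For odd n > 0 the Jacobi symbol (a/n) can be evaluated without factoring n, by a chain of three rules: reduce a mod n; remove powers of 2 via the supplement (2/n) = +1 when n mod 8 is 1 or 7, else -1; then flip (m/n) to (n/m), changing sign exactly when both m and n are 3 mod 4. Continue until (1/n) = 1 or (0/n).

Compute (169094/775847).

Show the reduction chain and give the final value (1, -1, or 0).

169094 = 2^1·84547; (2/775847) = +1 since 775847 mod 8 = 7, so (169094/775847) = (+1)^1·(84547/775847); sign now +1
reciprocity: (84547/775847) = -1·(775847/84547) since 84547 mod 4 = 3, 775847 mod 4 = 3; sign now -1
(775847/84547) = (14924/84547)   [reduce mod 84547]
14924 = 2^2·3731; (2/84547) = -1 since 84547 mod 8 = 3, so (14924/84547) = (-1)^2·(3731/84547); sign now -1
reciprocity: (3731/84547) = -1·(84547/3731) since 3731 mod 4 = 3, 84547 mod 4 = 3; sign now +1
(84547/3731) = (2465/3731)   [reduce mod 3731]
reciprocity: (2465/3731) = +1·(3731/2465) since 2465 mod 4 = 1, 3731 mod 4 = 3; sign now +1
(3731/2465) = (1266/2465)   [reduce mod 2465]
1266 = 2^1·633; (2/2465) = +1 since 2465 mod 8 = 1, so (1266/2465) = (+1)^1·(633/2465); sign now +1
reciprocity: (633/2465) = +1·(2465/633) since 633 mod 4 = 1, 2465 mod 4 = 1; sign now +1
(2465/633) = (566/633)   [reduce mod 633]
566 = 2^1·283; (2/633) = +1 since 633 mod 8 = 1, so (566/633) = (+1)^1·(283/633); sign now +1
reciprocity: (283/633) = +1·(633/283) since 283 mod 4 = 3, 633 mod 4 = 1; sign now +1
(633/283) = (67/283)   [reduce mod 283]
reciprocity: (67/283) = -1·(283/67) since 67 mod 4 = 3, 283 mod 4 = 3; sign now -1
(283/67) = (15/67)   [reduce mod 67]
reciprocity: (15/67) = -1·(67/15) since 15 mod 4 = 3, 67 mod 4 = 3; sign now +1
(67/15) = (7/15)   [reduce mod 15]
reciprocity: (7/15) = -1·(15/7) since 7 mod 4 = 3, 15 mod 4 = 3; sign now -1
(15/7) = (1/7)   [reduce mod 7]
(1/7) = 1; final value = sign = -1

-1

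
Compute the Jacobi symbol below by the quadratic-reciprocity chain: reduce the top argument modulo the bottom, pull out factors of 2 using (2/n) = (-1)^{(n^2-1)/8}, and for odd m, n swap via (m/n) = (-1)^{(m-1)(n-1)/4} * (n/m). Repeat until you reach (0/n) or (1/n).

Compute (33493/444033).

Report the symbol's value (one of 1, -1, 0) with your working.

flip (33493/444033) -> (444033/33493): both odd, 33493 mod 4 = 1, 444033 mod 4 = 1, so the flip contributes +1; sign now +1
(444033/33493): 444033 mod 33493 = 8624, so (444033/33493) = (8624/33493)
factor out 2^4: 8624 = 2^4·539; with 33493 mod 8 = 5, (2/33493) = -1; sign now +1; continue with (539/33493)
flip (539/33493) -> (33493/539): both odd, 539 mod 4 = 3, 33493 mod 4 = 1, so the flip contributes +1; sign now +1
(33493/539): 33493 mod 539 = 75, so (33493/539) = (75/539)
flip (75/539) -> (539/75): both odd, 75 mod 4 = 3, 539 mod 4 = 3, so the flip contributes -1; sign now -1
(539/75): 539 mod 75 = 14, so (539/75) = (14/75)
factor out 2^1: 14 = 2^1·7; with 75 mod 8 = 3, (2/75) = -1; sign now +1; continue with (7/75)
flip (7/75) -> (75/7): both odd, 7 mod 4 = 3, 75 mod 4 = 3, so the flip contributes -1; sign now -1
(75/7): 75 mod 7 = 5, so (75/7) = (5/7)
flip (5/7) -> (7/5): both odd, 5 mod 4 = 1, 7 mod 4 = 3, so the flip contributes +1; sign now -1
(7/5): 7 mod 5 = 2, so (7/5) = (2/5)
factor out 2^1: 2 = 2^1·1; with 5 mod 8 = 5, (2/5) = -1; sign now +1; continue with (1/5)
reached (1/5) = 1, so the symbol is +1

1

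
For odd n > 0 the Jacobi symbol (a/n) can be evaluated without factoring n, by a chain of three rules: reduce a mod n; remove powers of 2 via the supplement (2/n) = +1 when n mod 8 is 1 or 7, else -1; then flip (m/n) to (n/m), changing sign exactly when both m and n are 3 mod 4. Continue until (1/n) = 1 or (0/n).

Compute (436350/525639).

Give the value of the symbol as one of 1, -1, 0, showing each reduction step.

436350 = 2^1·218175; (2/525639) = +1 since 525639 mod 8 = 7, so (436350/525639) = (+1)^1·(218175/525639); sign now +1
reciprocity: (218175/525639) = -1·(525639/218175) since 218175 mod 4 = 3, 525639 mod 4 = 3; sign now -1
(525639/218175) = (89289/218175)   [reduce mod 218175]
reciprocity: (89289/218175) = +1·(218175/89289) since 89289 mod 4 = 1, 218175 mod 4 = 3; sign now -1
(218175/89289) = (39597/89289)   [reduce mod 89289]
reciprocity: (39597/89289) = +1·(89289/39597) since 39597 mod 4 = 1, 89289 mod 4 = 1; sign now -1
(89289/39597) = (10095/39597)   [reduce mod 39597]
reciprocity: (10095/39597) = +1·(39597/10095) since 10095 mod 4 = 3, 39597 mod 4 = 1; sign now -1
(39597/10095) = (9312/10095)   [reduce mod 10095]
9312 = 2^5·291; (2/10095) = +1 since 10095 mod 8 = 7, so (9312/10095) = (+1)^5·(291/10095); sign now -1
reciprocity: (291/10095) = -1·(10095/291) since 291 mod 4 = 3, 10095 mod 4 = 3; sign now +1
(10095/291) = (201/291)   [reduce mod 291]
reciprocity: (201/291) = +1·(291/201) since 201 mod 4 = 1, 291 mod 4 = 3; sign now +1
(291/201) = (90/201)   [reduce mod 201]
90 = 2^1·45; (2/201) = +1 since 201 mod 8 = 1, so (90/201) = (+1)^1·(45/201); sign now +1
reciprocity: (45/201) = +1·(201/45) since 45 mod 4 = 1, 201 mod 4 = 1; sign now +1
(201/45) = (21/45)   [reduce mod 45]
reciprocity: (21/45) = +1·(45/21) since 21 mod 4 = 1, 45 mod 4 = 1; sign now +1
(45/21) = (3/21)   [reduce mod 21]
reciprocity: (3/21) = +1·(21/3) since 3 mod 4 = 3, 21 mod 4 = 1; sign now +1
(21/3) = (0/3)   [reduce mod 3]
(0/3) = 0   [gcd(a, n) > 1]; final value = 0

0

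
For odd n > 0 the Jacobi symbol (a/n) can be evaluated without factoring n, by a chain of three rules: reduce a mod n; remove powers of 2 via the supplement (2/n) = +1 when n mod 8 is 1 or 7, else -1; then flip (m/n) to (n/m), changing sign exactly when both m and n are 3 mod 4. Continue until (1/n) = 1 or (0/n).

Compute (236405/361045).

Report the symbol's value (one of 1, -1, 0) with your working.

flip (236405/361045) -> (361045/236405): both odd, 236405 mod 4 = 1, 361045 mod 4 = 1, so the flip contributes +1; sign now +1
(361045/236405): 361045 mod 236405 = 124640, so (361045/236405) = (124640/236405)
factor out 2^5: 124640 = 2^5·3895; with 236405 mod 8 = 5, (2/236405) = -1; sign now -1; continue with (3895/236405)
flip (3895/236405) -> (236405/3895): both odd, 3895 mod 4 = 3, 236405 mod 4 = 1, so the flip contributes +1; sign now -1
(236405/3895): 236405 mod 3895 = 2705, so (236405/3895) = (2705/3895)
flip (2705/3895) -> (3895/2705): both odd, 2705 mod 4 = 1, 3895 mod 4 = 3, so the flip contributes +1; sign now -1
(3895/2705): 3895 mod 2705 = 1190, so (3895/2705) = (1190/2705)
factor out 2^1: 1190 = 2^1·595; with 2705 mod 8 = 1, (2/2705) = +1; sign now -1; continue with (595/2705)
flip (595/2705) -> (2705/595): both odd, 595 mod 4 = 3, 2705 mod 4 = 1, so the flip contributes +1; sign now -1
(2705/595): 2705 mod 595 = 325, so (2705/595) = (325/595)
flip (325/595) -> (595/325): both odd, 325 mod 4 = 1, 595 mod 4 = 3, so the flip contributes +1; sign now -1
(595/325): 595 mod 325 = 270, so (595/325) = (270/325)
factor out 2^1: 270 = 2^1·135; with 325 mod 8 = 5, (2/325) = -1; sign now +1; continue with (135/325)
flip (135/325) -> (325/135): both odd, 135 mod 4 = 3, 325 mod 4 = 1, so the flip contributes +1; sign now +1
(325/135): 325 mod 135 = 55, so (325/135) = (55/135)
flip (55/135) -> (135/55): both odd, 55 mod 4 = 3, 135 mod 4 = 3, so the flip contributes -1; sign now -1
(135/55): 135 mod 55 = 25, so (135/55) = (25/55)
flip (25/55) -> (55/25): both odd, 25 mod 4 = 1, 55 mod 4 = 3, so the flip contributes +1; sign now -1
(55/25): 55 mod 25 = 5, so (55/25) = (5/25)
flip (5/25) -> (25/5): both odd, 5 mod 4 = 1, 25 mod 4 = 1, so the flip contributes +1; sign now -1
(25/5): 25 mod 5 = 0, so (25/5) = (0/5)
reached (0/5); gcd(a, n) > 1, so (0/5) = 0 and the symbol is 0

0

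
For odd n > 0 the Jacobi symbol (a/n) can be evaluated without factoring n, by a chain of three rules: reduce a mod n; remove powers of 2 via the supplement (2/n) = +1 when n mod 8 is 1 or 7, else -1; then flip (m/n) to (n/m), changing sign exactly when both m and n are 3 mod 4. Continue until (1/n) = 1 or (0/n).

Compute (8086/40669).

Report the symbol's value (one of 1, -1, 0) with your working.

factor out 2^1: 8086 = 2^1·4043; with 40669 mod 8 = 5, (2/40669) = -1; sign now -1; continue with (4043/40669)
flip (4043/40669) -> (40669/4043): both odd, 4043 mod 4 = 3, 40669 mod 4 = 1, so the flip contributes +1; sign now -1
(40669/4043): 40669 mod 4043 = 239, so (40669/4043) = (239/4043)
flip (239/4043) -> (4043/239): both odd, 239 mod 4 = 3, 4043 mod 4 = 3, so the flip contributes -1; sign now +1
(4043/239): 4043 mod 239 = 219, so (4043/239) = (219/239)
flip (219/239) -> (239/219): both odd, 219 mod 4 = 3, 239 mod 4 = 3, so the flip contributes -1; sign now -1
(239/219): 239 mod 219 = 20, so (239/219) = (20/219)
factor out 2^2: 20 = 2^2·5; with 219 mod 8 = 3, (2/219) = -1; sign now -1; continue with (5/219)
flip (5/219) -> (219/5): both odd, 5 mod 4 = 1, 219 mod 4 = 3, so the flip contributes +1; sign now -1
(219/5): 219 mod 5 = 4, so (219/5) = (4/5)
factor out 2^2: 4 = 2^2·1; with 5 mod 8 = 5, (2/5) = -1; sign now -1; continue with (1/5)
reached (1/5) = 1, so the symbol is -1

-1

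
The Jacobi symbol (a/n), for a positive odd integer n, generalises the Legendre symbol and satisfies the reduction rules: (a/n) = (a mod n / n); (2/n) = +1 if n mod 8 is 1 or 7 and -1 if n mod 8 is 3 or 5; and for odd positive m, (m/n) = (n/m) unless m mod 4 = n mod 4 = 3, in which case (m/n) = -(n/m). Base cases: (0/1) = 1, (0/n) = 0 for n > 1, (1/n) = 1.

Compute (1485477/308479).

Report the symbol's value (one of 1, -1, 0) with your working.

-1

(1485477/308479) = (251561/308479)   [reduce mod 308479]
reciprocity: (251561/308479) = +1·(308479/251561) since 251561 mod 4 = 1, 308479 mod 4 = 3; sign now +1
(308479/251561) = (56918/251561)   [reduce mod 251561]
56918 = 2^1·28459; (2/251561) = +1 since 251561 mod 8 = 1, so (56918/251561) = (+1)^1·(28459/251561); sign now +1
reciprocity: (28459/251561) = +1·(251561/28459) since 28459 mod 4 = 3, 251561 mod 4 = 1; sign now +1
(251561/28459) = (23889/28459)   [reduce mod 28459]
reciprocity: (23889/28459) = +1·(28459/23889) since 23889 mod 4 = 1, 28459 mod 4 = 3; sign now +1
(28459/23889) = (4570/23889)   [reduce mod 23889]
4570 = 2^1·2285; (2/23889) = +1 since 23889 mod 8 = 1, so (4570/23889) = (+1)^1·(2285/23889); sign now +1
reciprocity: (2285/23889) = +1·(23889/2285) since 2285 mod 4 = 1, 23889 mod 4 = 1; sign now +1
(23889/2285) = (1039/2285)   [reduce mod 2285]
reciprocity: (1039/2285) = +1·(2285/1039) since 1039 mod 4 = 3, 2285 mod 4 = 1; sign now +1
(2285/1039) = (207/1039)   [reduce mod 1039]
reciprocity: (207/1039) = -1·(1039/207) since 207 mod 4 = 3, 1039 mod 4 = 3; sign now -1
(1039/207) = (4/207)   [reduce mod 207]
4 = 2^2·1; (2/207) = +1 since 207 mod 8 = 7, so (4/207) = (+1)^2·(1/207); sign now -1
(1/207) = 1; final value = sign = -1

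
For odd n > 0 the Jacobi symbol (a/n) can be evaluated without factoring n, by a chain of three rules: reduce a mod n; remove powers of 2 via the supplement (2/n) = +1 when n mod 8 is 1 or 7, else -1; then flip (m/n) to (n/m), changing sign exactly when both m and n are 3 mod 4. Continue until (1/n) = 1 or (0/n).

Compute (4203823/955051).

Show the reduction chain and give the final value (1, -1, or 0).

1

(4203823/955051): 4203823 mod 955051 = 383619, so (4203823/955051) = (383619/955051)
flip (383619/955051) -> (955051/383619): both odd, 383619 mod 4 = 3, 955051 mod 4 = 3, so the flip contributes -1; sign now -1
(955051/383619): 955051 mod 383619 = 187813, so (955051/383619) = (187813/383619)
flip (187813/383619) -> (383619/187813): both odd, 187813 mod 4 = 1, 383619 mod 4 = 3, so the flip contributes +1; sign now -1
(383619/187813): 383619 mod 187813 = 7993, so (383619/187813) = (7993/187813)
flip (7993/187813) -> (187813/7993): both odd, 7993 mod 4 = 1, 187813 mod 4 = 1, so the flip contributes +1; sign now -1
(187813/7993): 187813 mod 7993 = 3974, so (187813/7993) = (3974/7993)
factor out 2^1: 3974 = 2^1·1987; with 7993 mod 8 = 1, (2/7993) = +1; sign now -1; continue with (1987/7993)
flip (1987/7993) -> (7993/1987): both odd, 1987 mod 4 = 3, 7993 mod 4 = 1, so the flip contributes +1; sign now -1
(7993/1987): 7993 mod 1987 = 45, so (7993/1987) = (45/1987)
flip (45/1987) -> (1987/45): both odd, 45 mod 4 = 1, 1987 mod 4 = 3, so the flip contributes +1; sign now -1
(1987/45): 1987 mod 45 = 7, so (1987/45) = (7/45)
flip (7/45) -> (45/7): both odd, 7 mod 4 = 3, 45 mod 4 = 1, so the flip contributes +1; sign now -1
(45/7): 45 mod 7 = 3, so (45/7) = (3/7)
flip (3/7) -> (7/3): both odd, 3 mod 4 = 3, 7 mod 4 = 3, so the flip contributes -1; sign now +1
(7/3): 7 mod 3 = 1, so (7/3) = (1/3)
reached (1/3) = 1, so the symbol is +1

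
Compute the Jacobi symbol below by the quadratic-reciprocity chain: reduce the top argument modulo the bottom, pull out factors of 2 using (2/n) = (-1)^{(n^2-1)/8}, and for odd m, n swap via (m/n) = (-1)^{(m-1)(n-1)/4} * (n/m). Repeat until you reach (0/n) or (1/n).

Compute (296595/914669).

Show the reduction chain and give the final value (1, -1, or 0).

flip (296595/914669) -> (914669/296595): both odd, 296595 mod 4 = 3, 914669 mod 4 = 1, so the flip contributes +1; sign now +1
(914669/296595): 914669 mod 296595 = 24884, so (914669/296595) = (24884/296595)
factor out 2^2: 24884 = 2^2·6221; with 296595 mod 8 = 3, (2/296595) = -1; sign now +1; continue with (6221/296595)
flip (6221/296595) -> (296595/6221): both odd, 6221 mod 4 = 1, 296595 mod 4 = 3, so the flip contributes +1; sign now +1
(296595/6221): 296595 mod 6221 = 4208, so (296595/6221) = (4208/6221)
factor out 2^4: 4208 = 2^4·263; with 6221 mod 8 = 5, (2/6221) = -1; sign now +1; continue with (263/6221)
flip (263/6221) -> (6221/263): both odd, 263 mod 4 = 3, 6221 mod 4 = 1, so the flip contributes +1; sign now +1
(6221/263): 6221 mod 263 = 172, so (6221/263) = (172/263)
factor out 2^2: 172 = 2^2·43; with 263 mod 8 = 7, (2/263) = +1; sign now +1; continue with (43/263)
flip (43/263) -> (263/43): both odd, 43 mod 4 = 3, 263 mod 4 = 3, so the flip contributes -1; sign now -1
(263/43): 263 mod 43 = 5, so (263/43) = (5/43)
flip (5/43) -> (43/5): both odd, 5 mod 4 = 1, 43 mod 4 = 3, so the flip contributes +1; sign now -1
(43/5): 43 mod 5 = 3, so (43/5) = (3/5)
flip (3/5) -> (5/3): both odd, 3 mod 4 = 3, 5 mod 4 = 1, so the flip contributes +1; sign now -1
(5/3): 5 mod 3 = 2, so (5/3) = (2/3)
factor out 2^1: 2 = 2^1·1; with 3 mod 8 = 3, (2/3) = -1; sign now +1; continue with (1/3)
reached (1/3) = 1, so the symbol is +1

1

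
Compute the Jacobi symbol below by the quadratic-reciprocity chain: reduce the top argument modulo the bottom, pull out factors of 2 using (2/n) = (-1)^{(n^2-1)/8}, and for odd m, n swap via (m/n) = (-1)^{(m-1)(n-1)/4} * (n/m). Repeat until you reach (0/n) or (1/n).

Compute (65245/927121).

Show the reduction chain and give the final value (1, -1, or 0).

-1

flip (65245/927121) -> (927121/65245): both odd, 65245 mod 4 = 1, 927121 mod 4 = 1, so the flip contributes +1; sign now +1
(927121/65245): 927121 mod 65245 = 13691, so (927121/65245) = (13691/65245)
flip (13691/65245) -> (65245/13691): both odd, 13691 mod 4 = 3, 65245 mod 4 = 1, so the flip contributes +1; sign now +1
(65245/13691): 65245 mod 13691 = 10481, so (65245/13691) = (10481/13691)
flip (10481/13691) -> (13691/10481): both odd, 10481 mod 4 = 1, 13691 mod 4 = 3, so the flip contributes +1; sign now +1
(13691/10481): 13691 mod 10481 = 3210, so (13691/10481) = (3210/10481)
factor out 2^1: 3210 = 2^1·1605; with 10481 mod 8 = 1, (2/10481) = +1; sign now +1; continue with (1605/10481)
flip (1605/10481) -> (10481/1605): both odd, 1605 mod 4 = 1, 10481 mod 4 = 1, so the flip contributes +1; sign now +1
(10481/1605): 10481 mod 1605 = 851, so (10481/1605) = (851/1605)
flip (851/1605) -> (1605/851): both odd, 851 mod 4 = 3, 1605 mod 4 = 1, so the flip contributes +1; sign now +1
(1605/851): 1605 mod 851 = 754, so (1605/851) = (754/851)
factor out 2^1: 754 = 2^1·377; with 851 mod 8 = 3, (2/851) = -1; sign now -1; continue with (377/851)
flip (377/851) -> (851/377): both odd, 377 mod 4 = 1, 851 mod 4 = 3, so the flip contributes +1; sign now -1
(851/377): 851 mod 377 = 97, so (851/377) = (97/377)
flip (97/377) -> (377/97): both odd, 97 mod 4 = 1, 377 mod 4 = 1, so the flip contributes +1; sign now -1
(377/97): 377 mod 97 = 86, so (377/97) = (86/97)
factor out 2^1: 86 = 2^1·43; with 97 mod 8 = 1, (2/97) = +1; sign now -1; continue with (43/97)
flip (43/97) -> (97/43): both odd, 43 mod 4 = 3, 97 mod 4 = 1, so the flip contributes +1; sign now -1
(97/43): 97 mod 43 = 11, so (97/43) = (11/43)
flip (11/43) -> (43/11): both odd, 11 mod 4 = 3, 43 mod 4 = 3, so the flip contributes -1; sign now +1
(43/11): 43 mod 11 = 10, so (43/11) = (10/11)
factor out 2^1: 10 = 2^1·5; with 11 mod 8 = 3, (2/11) = -1; sign now -1; continue with (5/11)
flip (5/11) -> (11/5): both odd, 5 mod 4 = 1, 11 mod 4 = 3, so the flip contributes +1; sign now -1
(11/5): 11 mod 5 = 1, so (11/5) = (1/5)
reached (1/5) = 1, so the symbol is -1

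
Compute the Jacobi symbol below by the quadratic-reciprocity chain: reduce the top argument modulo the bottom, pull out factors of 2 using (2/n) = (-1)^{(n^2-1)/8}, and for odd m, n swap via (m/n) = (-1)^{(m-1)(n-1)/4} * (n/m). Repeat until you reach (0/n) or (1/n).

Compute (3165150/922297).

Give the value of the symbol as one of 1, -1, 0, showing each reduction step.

1

(3165150/922297): 3165150 mod 922297 = 398259, so (3165150/922297) = (398259/922297)
flip (398259/922297) -> (922297/398259): both odd, 398259 mod 4 = 3, 922297 mod 4 = 1, so the flip contributes +1; sign now +1
(922297/398259): 922297 mod 398259 = 125779, so (922297/398259) = (125779/398259)
flip (125779/398259) -> (398259/125779): both odd, 125779 mod 4 = 3, 398259 mod 4 = 3, so the flip contributes -1; sign now -1
(398259/125779): 398259 mod 125779 = 20922, so (398259/125779) = (20922/125779)
factor out 2^1: 20922 = 2^1·10461; with 125779 mod 8 = 3, (2/125779) = -1; sign now +1; continue with (10461/125779)
flip (10461/125779) -> (125779/10461): both odd, 10461 mod 4 = 1, 125779 mod 4 = 3, so the flip contributes +1; sign now +1
(125779/10461): 125779 mod 10461 = 247, so (125779/10461) = (247/10461)
flip (247/10461) -> (10461/247): both odd, 247 mod 4 = 3, 10461 mod 4 = 1, so the flip contributes +1; sign now +1
(10461/247): 10461 mod 247 = 87, so (10461/247) = (87/247)
flip (87/247) -> (247/87): both odd, 87 mod 4 = 3, 247 mod 4 = 3, so the flip contributes -1; sign now -1
(247/87): 247 mod 87 = 73, so (247/87) = (73/87)
flip (73/87) -> (87/73): both odd, 73 mod 4 = 1, 87 mod 4 = 3, so the flip contributes +1; sign now -1
(87/73): 87 mod 73 = 14, so (87/73) = (14/73)
factor out 2^1: 14 = 2^1·7; with 73 mod 8 = 1, (2/73) = +1; sign now -1; continue with (7/73)
flip (7/73) -> (73/7): both odd, 7 mod 4 = 3, 73 mod 4 = 1, so the flip contributes +1; sign now -1
(73/7): 73 mod 7 = 3, so (73/7) = (3/7)
flip (3/7) -> (7/3): both odd, 3 mod 4 = 3, 7 mod 4 = 3, so the flip contributes -1; sign now +1
(7/3): 7 mod 3 = 1, so (7/3) = (1/3)
reached (1/3) = 1, so the symbol is +1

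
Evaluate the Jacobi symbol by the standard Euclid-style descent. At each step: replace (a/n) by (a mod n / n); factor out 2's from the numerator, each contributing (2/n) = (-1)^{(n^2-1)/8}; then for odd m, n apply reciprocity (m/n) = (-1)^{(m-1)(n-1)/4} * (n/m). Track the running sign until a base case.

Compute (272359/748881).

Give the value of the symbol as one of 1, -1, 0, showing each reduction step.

-1

reciprocity: (272359/748881) = +1·(748881/272359) since 272359 mod 4 = 3, 748881 mod 4 = 1; sign now +1
(748881/272359) = (204163/272359)   [reduce mod 272359]
reciprocity: (204163/272359) = -1·(272359/204163) since 204163 mod 4 = 3, 272359 mod 4 = 3; sign now -1
(272359/204163) = (68196/204163)   [reduce mod 204163]
68196 = 2^2·17049; (2/204163) = -1 since 204163 mod 8 = 3, so (68196/204163) = (-1)^2·(17049/204163); sign now -1
reciprocity: (17049/204163) = +1·(204163/17049) since 17049 mod 4 = 1, 204163 mod 4 = 3; sign now -1
(204163/17049) = (16624/17049)   [reduce mod 17049]
16624 = 2^4·1039; (2/17049) = +1 since 17049 mod 8 = 1, so (16624/17049) = (+1)^4·(1039/17049); sign now -1
reciprocity: (1039/17049) = +1·(17049/1039) since 1039 mod 4 = 3, 17049 mod 4 = 1; sign now -1
(17049/1039) = (425/1039)   [reduce mod 1039]
reciprocity: (425/1039) = +1·(1039/425) since 425 mod 4 = 1, 1039 mod 4 = 3; sign now -1
(1039/425) = (189/425)   [reduce mod 425]
reciprocity: (189/425) = +1·(425/189) since 189 mod 4 = 1, 425 mod 4 = 1; sign now -1
(425/189) = (47/189)   [reduce mod 189]
reciprocity: (47/189) = +1·(189/47) since 47 mod 4 = 3, 189 mod 4 = 1; sign now -1
(189/47) = (1/47)   [reduce mod 47]
(1/47) = 1; final value = sign = -1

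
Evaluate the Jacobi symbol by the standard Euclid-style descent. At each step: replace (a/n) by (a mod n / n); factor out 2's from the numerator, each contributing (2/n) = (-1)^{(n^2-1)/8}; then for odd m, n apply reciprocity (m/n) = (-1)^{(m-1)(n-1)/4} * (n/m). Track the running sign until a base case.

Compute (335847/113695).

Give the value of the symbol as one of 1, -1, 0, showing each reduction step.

(335847/113695): 335847 mod 113695 = 108457, so (335847/113695) = (108457/113695)
flip (108457/113695) -> (113695/108457): both odd, 108457 mod 4 = 1, 113695 mod 4 = 3, so the flip contributes +1; sign now +1
(113695/108457): 113695 mod 108457 = 5238, so (113695/108457) = (5238/108457)
factor out 2^1: 5238 = 2^1·2619; with 108457 mod 8 = 1, (2/108457) = +1; sign now +1; continue with (2619/108457)
flip (2619/108457) -> (108457/2619): both odd, 2619 mod 4 = 3, 108457 mod 4 = 1, so the flip contributes +1; sign now +1
(108457/2619): 108457 mod 2619 = 1078, so (108457/2619) = (1078/2619)
factor out 2^1: 1078 = 2^1·539; with 2619 mod 8 = 3, (2/2619) = -1; sign now -1; continue with (539/2619)
flip (539/2619) -> (2619/539): both odd, 539 mod 4 = 3, 2619 mod 4 = 3, so the flip contributes -1; sign now +1
(2619/539): 2619 mod 539 = 463, so (2619/539) = (463/539)
flip (463/539) -> (539/463): both odd, 463 mod 4 = 3, 539 mod 4 = 3, so the flip contributes -1; sign now -1
(539/463): 539 mod 463 = 76, so (539/463) = (76/463)
factor out 2^2: 76 = 2^2·19; with 463 mod 8 = 7, (2/463) = +1; sign now -1; continue with (19/463)
flip (19/463) -> (463/19): both odd, 19 mod 4 = 3, 463 mod 4 = 3, so the flip contributes -1; sign now +1
(463/19): 463 mod 19 = 7, so (463/19) = (7/19)
flip (7/19) -> (19/7): both odd, 7 mod 4 = 3, 19 mod 4 = 3, so the flip contributes -1; sign now -1
(19/7): 19 mod 7 = 5, so (19/7) = (5/7)
flip (5/7) -> (7/5): both odd, 5 mod 4 = 1, 7 mod 4 = 3, so the flip contributes +1; sign now -1
(7/5): 7 mod 5 = 2, so (7/5) = (2/5)
factor out 2^1: 2 = 2^1·1; with 5 mod 8 = 5, (2/5) = -1; sign now +1; continue with (1/5)
reached (1/5) = 1, so the symbol is +1

1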